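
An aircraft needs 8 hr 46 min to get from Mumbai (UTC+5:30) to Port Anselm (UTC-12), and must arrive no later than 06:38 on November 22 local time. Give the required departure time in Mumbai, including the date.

15:22 on November 22

Target arrival in UTC: 06:38 + 12:00 = 18:38 on Nov 22.
Subtract 8 hours 46 minutes → departure 09:52 UTC on Nov 22.
Mumbai is UTC+5:30: 09:52 + 5:30 = 15:22 on Nov 22.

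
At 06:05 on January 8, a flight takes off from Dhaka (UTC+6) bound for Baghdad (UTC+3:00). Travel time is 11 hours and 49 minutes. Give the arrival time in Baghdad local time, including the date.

14:54 on January 8

Convert departure to UTC: 06:05 − 6:00 = 00:05 UTC on Jan 8.
Add 11 hours and 49 minutes travel time → 11:54 UTC.
Baghdad is UTC+3:00, so local arrival = 11:54 + 3:00 = 14:54 on Jan 8.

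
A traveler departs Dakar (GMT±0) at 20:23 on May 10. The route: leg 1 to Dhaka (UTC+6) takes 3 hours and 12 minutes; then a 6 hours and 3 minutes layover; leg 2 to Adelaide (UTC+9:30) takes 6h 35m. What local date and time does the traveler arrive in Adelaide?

21:43 on May 11

Dakar is at UTC+0, so departure is already 20:23 UTC on May 10.
Add 3 hours and 12 minutes leg 1 → 23:35 UTC.
Add 6 hours 3 minutes layover in Dhaka → 05:38 UTC (May 11).
Add 6 hours 35 minutes leg 2 → 12:13 UTC.
Adelaide is UTC+9:30, so local arrival = 12:13 + 9:30 = 21:43 on May 11.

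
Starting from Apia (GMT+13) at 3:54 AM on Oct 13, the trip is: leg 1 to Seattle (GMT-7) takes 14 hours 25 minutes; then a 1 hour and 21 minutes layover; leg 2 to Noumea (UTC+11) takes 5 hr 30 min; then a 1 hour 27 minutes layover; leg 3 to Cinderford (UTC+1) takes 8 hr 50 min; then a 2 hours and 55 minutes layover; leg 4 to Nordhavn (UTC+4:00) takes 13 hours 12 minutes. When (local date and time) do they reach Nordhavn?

Convert departure to UTC: 3:54 AM − 13:00 = 2:54 PM UTC on Oct 12.
Add 14 hours and 25 minutes leg 1 → 5:19 AM UTC (Oct 13).
Add 1 hour 21 minutes layover in Seattle → 6:40 AM UTC.
Add 5 hours 30 minutes leg 2 → 12:10 PM UTC.
Add 1 hour and 27 minutes layover in Noumea → 1:37 PM UTC.
Add 8 hours 50 minutes leg 3 → 10:27 PM UTC.
Add 2 hours 55 minutes layover in Cinderford → 1:22 AM UTC (Oct 14).
Add 13 hours 12 minutes leg 4 → 2:34 PM UTC.
Nordhavn is UTC+4:00, so local arrival = 2:34 PM + 4:00 = 6:34 PM on Oct 14.

6:34 PM on October 14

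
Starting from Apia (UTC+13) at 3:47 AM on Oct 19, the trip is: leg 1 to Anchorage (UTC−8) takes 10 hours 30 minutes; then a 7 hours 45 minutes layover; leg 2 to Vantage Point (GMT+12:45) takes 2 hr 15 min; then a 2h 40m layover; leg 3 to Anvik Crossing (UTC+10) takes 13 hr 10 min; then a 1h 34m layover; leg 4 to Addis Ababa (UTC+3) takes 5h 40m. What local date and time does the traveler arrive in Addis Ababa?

Convert departure to UTC: 3:47 AM − 13:00 = 2:47 PM UTC on Oct 18.
Add 10 hours and 30 minutes leg 1 → 1:17 AM UTC (Oct 19).
Add 7 hours 45 minutes layover in Anchorage → 9:02 AM UTC.
Add 2 hours 15 minutes leg 2 → 11:17 AM UTC.
Add 2 hours and 40 minutes layover in Vantage Point → 1:57 PM UTC.
Add 13 hours 10 minutes leg 3 → 3:07 AM UTC (Oct 20).
Add 1 hour 34 minutes layover in Anvik Crossing → 4:41 AM UTC.
Add 5 hours and 40 minutes leg 4 → 10:21 AM UTC.
Addis Ababa is UTC+3:00, so local arrival = 10:21 AM + 3:00 = 1:21 PM on Oct 20.

1:21 PM on October 20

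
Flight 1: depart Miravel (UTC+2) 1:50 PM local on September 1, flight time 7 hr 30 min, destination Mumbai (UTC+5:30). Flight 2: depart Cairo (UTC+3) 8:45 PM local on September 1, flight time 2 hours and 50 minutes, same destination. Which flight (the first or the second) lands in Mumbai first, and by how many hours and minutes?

Flight 1 in UTC: 1:50 PM − 2:00 = 11:50 AM on Sep 1.
+7 hours 30 minutes → arrive 7:20 PM UTC on Sep 1.
Flight 2 in UTC: 8:45 PM − 3:00 = 5:45 PM on Sep 1.
+2 hours and 50 minutes → arrive 8:35 PM UTC on Sep 1.
Flight 1 lands earlier by 1 hour 15 minutes.

the first, by 1 hour 15 minutes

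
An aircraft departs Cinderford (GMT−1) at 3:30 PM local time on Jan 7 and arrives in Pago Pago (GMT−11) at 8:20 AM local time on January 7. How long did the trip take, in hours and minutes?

2 hours 50 minutes

Departure in UTC: 3:30 PM + 1:00 = 4:30 PM on Jan 7.
Arrival in UTC: 8:20 AM + 11:00 = 7:20 PM on Jan 7.
Elapsed = 7:20 PM − 4:30 PM = 2 hours 50 minutes.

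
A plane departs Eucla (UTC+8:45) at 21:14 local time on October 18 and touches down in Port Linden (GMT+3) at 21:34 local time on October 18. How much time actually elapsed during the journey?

Port Linden is 5:45 behind Eucla.
Clock-face elapsed time (ignoring zones) is 20 minutes.
Actual elapsed = 20 minutes + 5:45 = 6 hours 5 minutes.

6 hours 5 minutes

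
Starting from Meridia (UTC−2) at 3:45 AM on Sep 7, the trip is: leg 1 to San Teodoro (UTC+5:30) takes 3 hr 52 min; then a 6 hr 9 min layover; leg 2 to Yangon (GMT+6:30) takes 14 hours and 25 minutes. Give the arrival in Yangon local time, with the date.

12:41 PM on September 8

Convert departure to UTC: 3:45 AM + 2:00 = 5:45 AM UTC on Sep 7.
Add 3 hours and 52 minutes leg 1 → 9:37 AM UTC.
Add 6 hours 9 minutes layover in San Teodoro → 3:46 PM UTC.
Add 14 hours and 25 minutes leg 2 → 6:11 AM UTC (Sep 8).
Yangon is UTC+6:30, so local arrival = 6:11 AM + 6:30 = 12:41 PM on Sep 8.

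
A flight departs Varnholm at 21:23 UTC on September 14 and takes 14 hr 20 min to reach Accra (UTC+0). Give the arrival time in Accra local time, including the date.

11:43 on Sep 15

Departure is given in UTC: 21:23 on Sep 14.
Add 14 hours 20 minutes → 11:43 UTC (Sep 15).
Accra is UTC+0, so local arrival is 11:43 on Sep 15.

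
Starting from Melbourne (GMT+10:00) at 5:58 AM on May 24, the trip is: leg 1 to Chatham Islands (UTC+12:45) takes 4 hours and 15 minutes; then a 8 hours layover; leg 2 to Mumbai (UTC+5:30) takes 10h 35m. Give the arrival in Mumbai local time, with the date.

Convert departure to UTC: 5:58 AM − 10:00 = 7:58 PM UTC on May 23.
Add 4 hours 15 minutes leg 1 → 12:13 AM UTC (May 24).
Add 8 hours layover in Chatham Islands → 8:13 AM UTC.
Add 10 hours 35 minutes leg 2 → 6:48 PM UTC.
Mumbai is UTC+5:30, so local arrival = 6:48 PM + 5:30 = 12:18 AM on May 25.

12:18 AM on May 25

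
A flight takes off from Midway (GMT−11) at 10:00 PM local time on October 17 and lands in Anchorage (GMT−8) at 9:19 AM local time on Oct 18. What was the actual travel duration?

8 hours 19 minutes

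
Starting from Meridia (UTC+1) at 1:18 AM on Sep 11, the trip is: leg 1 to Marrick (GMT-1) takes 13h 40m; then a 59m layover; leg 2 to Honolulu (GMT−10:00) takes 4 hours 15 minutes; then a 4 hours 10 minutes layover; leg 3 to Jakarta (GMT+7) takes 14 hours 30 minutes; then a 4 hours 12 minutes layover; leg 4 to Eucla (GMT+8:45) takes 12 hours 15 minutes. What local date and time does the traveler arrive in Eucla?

3:04 PM on September 13

Convert departure to UTC: 1:18 AM − 1:00 = 12:18 AM UTC on Sep 11.
Add 13 hours 40 minutes leg 1 → 1:58 PM UTC.
Add 59 minutes layover in Marrick → 2:57 PM UTC.
Add 4 hours and 15 minutes leg 2 → 7:12 PM UTC.
Add 4 hours and 10 minutes layover in Honolulu → 11:22 PM UTC.
Add 14 hours and 30 minutes leg 3 → 1:52 PM UTC (Sep 12).
Add 4 hours 12 minutes layover in Jakarta → 6:04 PM UTC.
Add 12 hours 15 minutes leg 4 → 6:19 AM UTC (Sep 13).
Eucla is UTC+8:45, so local arrival = 6:19 AM + 8:45 = 3:04 PM on Sep 13.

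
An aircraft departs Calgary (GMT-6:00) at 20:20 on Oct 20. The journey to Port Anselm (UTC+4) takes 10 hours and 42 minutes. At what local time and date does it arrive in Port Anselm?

Convert departure to UTC: 20:20 + 6:00 = 02:20 UTC on Oct 21.
Add 10 hours and 42 minutes travel time → 13:02 UTC.
Port Anselm is UTC+4:00, so local arrival = 13:02 + 4:00 = 17:02 on Oct 21.

17:02 on October 21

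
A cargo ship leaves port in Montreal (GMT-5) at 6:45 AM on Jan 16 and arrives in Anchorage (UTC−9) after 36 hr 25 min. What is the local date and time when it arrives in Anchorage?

3:10 PM on January 17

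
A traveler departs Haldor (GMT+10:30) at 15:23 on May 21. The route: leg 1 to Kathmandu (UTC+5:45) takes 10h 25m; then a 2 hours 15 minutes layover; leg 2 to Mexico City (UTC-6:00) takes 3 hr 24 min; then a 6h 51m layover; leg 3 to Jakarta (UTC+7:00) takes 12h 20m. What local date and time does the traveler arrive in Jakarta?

Convert departure to UTC: 15:23 − 10:30 = 04:53 UTC on May 21.
Add 10 hours and 25 minutes leg 1 → 15:18 UTC.
Add 2 hours and 15 minutes layover in Kathmandu → 17:33 UTC.
Add 3 hours 24 minutes leg 2 → 20:57 UTC.
Add 6 hours and 51 minutes layover in Mexico City → 03:48 UTC (May 22).
Add 12 hours 20 minutes leg 3 → 16:08 UTC.
Jakarta is UTC+7:00, so local arrival = 16:08 + 7:00 = 23:08 on May 22.

23:08 on May 22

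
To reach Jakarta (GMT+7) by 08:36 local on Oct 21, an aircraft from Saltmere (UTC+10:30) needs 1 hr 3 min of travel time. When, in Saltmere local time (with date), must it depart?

11:03 on Oct 21

Target arrival in UTC: 08:36 − 7:00 = 01:36 on Oct 21.
Subtract 1 hour and 3 minutes → departure 00:33 UTC on Oct 21.
Saltmere is UTC+10:30: 00:33 + 10:30 = 11:03 on Oct 21.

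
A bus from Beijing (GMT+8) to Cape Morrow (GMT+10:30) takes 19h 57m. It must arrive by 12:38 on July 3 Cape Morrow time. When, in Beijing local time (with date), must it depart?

14:11 on July 2

Target arrival in UTC: 12:38 − 10:30 = 02:08 on Jul 3.
Subtract 19 hours and 57 minutes → departure 06:11 UTC on Jul 2.
Beijing is UTC+8:00: 06:11 + 8:00 = 14:11 on Jul 2.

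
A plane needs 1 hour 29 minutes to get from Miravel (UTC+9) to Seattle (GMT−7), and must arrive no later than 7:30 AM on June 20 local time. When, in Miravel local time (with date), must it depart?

Target arrival in UTC: 7:30 AM + 7:00 = 2:30 PM on Jun 20.
Subtract 1 hour and 29 minutes → departure 1:01 PM UTC on Jun 20.
Miravel is UTC+9:00: 1:01 PM + 9:00 = 10:01 PM on Jun 20.

10:01 PM on June 20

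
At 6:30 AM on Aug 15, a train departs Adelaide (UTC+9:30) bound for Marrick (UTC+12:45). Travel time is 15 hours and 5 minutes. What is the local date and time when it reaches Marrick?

12:50 AM on August 16

Marrick is 3:15 ahead of Adelaide.
After 15 hours and 5 minutes it is 9:35 PM in Adelaide.
Shift by the zone difference: 9:35 PM + 3:15 = 12:50 AM on Aug 16 in Marrick.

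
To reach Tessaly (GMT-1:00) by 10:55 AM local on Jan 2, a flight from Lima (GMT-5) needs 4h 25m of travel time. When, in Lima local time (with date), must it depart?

2:30 AM on January 2

Target arrival in UTC: 10:55 AM + 1:00 = 11:55 AM on Jan 2.
Subtract 4 hours 25 minutes → departure 7:30 AM UTC on Jan 2.
Lima is UTC−5:00: 7:30 AM − 5:00 = 2:30 AM on Jan 2.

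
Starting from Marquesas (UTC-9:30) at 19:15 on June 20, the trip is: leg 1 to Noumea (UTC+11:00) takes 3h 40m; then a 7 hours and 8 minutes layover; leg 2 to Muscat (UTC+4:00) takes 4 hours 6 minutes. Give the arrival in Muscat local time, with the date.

23:39 on Jun 21

Convert departure to UTC: 19:15 + 9:30 = 04:45 UTC on Jun 21.
Add 3 hours 40 minutes leg 1 → 08:25 UTC.
Add 7 hours and 8 minutes layover in Noumea → 15:33 UTC.
Add 4 hours and 6 minutes leg 2 → 19:39 UTC.
Muscat is UTC+4:00, so local arrival = 19:39 + 4:00 = 23:39 on Jun 21.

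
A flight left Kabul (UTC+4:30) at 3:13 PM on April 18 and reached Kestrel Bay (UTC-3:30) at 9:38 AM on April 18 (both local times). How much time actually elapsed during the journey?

2 hours 25 minutes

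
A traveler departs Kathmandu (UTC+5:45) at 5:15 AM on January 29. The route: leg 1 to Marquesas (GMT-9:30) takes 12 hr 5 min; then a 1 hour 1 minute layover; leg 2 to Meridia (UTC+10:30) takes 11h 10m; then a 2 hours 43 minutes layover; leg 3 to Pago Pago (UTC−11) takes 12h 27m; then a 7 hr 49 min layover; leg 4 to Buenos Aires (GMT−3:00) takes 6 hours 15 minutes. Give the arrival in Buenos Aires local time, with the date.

2:00 AM on January 31

Convert departure to UTC: 5:15 AM − 5:45 = 11:30 PM UTC on Jan 28.
Add 12 hours 5 minutes leg 1 → 11:35 AM UTC (Jan 29).
Add 1 hour and 1 minute layover in Marquesas → 12:36 PM UTC.
Add 11 hours 10 minutes leg 2 → 11:46 PM UTC.
Add 2 hours and 43 minutes layover in Meridia → 2:29 AM UTC (Jan 30).
Add 12 hours and 27 minutes leg 3 → 2:56 PM UTC.
Add 7 hours and 49 minutes layover in Pago Pago → 10:45 PM UTC.
Add 6 hours and 15 minutes leg 4 → 5:00 AM UTC (Jan 31).
Buenos Aires is UTC−3:00, so local arrival = 5:00 AM − 3:00 = 2:00 AM on Jan 31.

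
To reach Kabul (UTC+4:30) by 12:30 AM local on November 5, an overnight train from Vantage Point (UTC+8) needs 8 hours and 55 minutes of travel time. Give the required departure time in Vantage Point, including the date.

7:05 PM on November 4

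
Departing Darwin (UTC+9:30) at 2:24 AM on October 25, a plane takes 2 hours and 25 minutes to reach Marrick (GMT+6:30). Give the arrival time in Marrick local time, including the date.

1:49 AM on October 25

Marrick is 3:00 behind Darwin.
After 2 hours and 25 minutes it is 4:49 AM in Darwin.
Shift by the zone difference: 4:49 AM − 3:00 = 1:49 AM on Oct 25 in Marrick.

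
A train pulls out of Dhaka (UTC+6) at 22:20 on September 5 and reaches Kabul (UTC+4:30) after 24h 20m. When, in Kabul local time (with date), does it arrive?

21:10 on Sep 6

Kabul is 1:30 behind Dhaka.
After 24 hours and 20 minutes it is 22:40 (Sep 6) in Dhaka.
Shift by the zone difference: 22:40 − 1:30 = 21:10 on Sep 6 in Kabul.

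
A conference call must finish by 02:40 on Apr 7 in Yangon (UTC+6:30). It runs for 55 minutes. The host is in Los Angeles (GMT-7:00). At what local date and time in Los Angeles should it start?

Target end time in UTC: 02:40 − 6:30 = 20:10 on Apr 6.
Subtract 55 minutes → start 19:15 UTC on Apr 6.
Los Angeles is UTC−7:00: 19:15 − 7:00 = 12:15 on Apr 6.

12:15 on April 6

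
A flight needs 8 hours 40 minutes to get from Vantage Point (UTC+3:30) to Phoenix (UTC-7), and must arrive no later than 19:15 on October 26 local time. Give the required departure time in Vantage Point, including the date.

21:05 on October 26

Target arrival in UTC: 19:15 + 7:00 = 02:15 on Oct 27.
Subtract 8 hours 40 minutes → departure 17:35 UTC on Oct 26.
Vantage Point is UTC+3:30: 17:35 + 3:30 = 21:05 on Oct 26.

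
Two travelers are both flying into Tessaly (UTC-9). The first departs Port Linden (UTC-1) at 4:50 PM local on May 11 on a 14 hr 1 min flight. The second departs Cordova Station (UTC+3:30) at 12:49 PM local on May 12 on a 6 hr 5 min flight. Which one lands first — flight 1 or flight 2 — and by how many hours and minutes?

the first, by 7 hours 33 minutes

Flight 1 in UTC: 4:50 PM + 1:00 = 5:50 PM on May 11.
+14 hours 1 minute → arrive 7:51 AM UTC on May 12.
Flight 2 in UTC: 12:49 PM − 3:30 = 9:19 AM on May 12.
+6 hours and 5 minutes → arrive 3:24 PM UTC on May 12.
Flight 1 lands earlier by 7 hours 33 minutes.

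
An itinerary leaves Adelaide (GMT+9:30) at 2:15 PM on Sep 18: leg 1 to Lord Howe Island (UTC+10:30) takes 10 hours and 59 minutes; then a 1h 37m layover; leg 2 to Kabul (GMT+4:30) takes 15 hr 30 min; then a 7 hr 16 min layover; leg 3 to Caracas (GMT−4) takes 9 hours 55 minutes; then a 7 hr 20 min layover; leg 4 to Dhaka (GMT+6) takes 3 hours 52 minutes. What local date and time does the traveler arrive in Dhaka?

7:14 PM on Sep 20

Convert departure to UTC: 2:15 PM − 9:30 = 4:45 AM UTC on Sep 18.
Add 10 hours 59 minutes leg 1 → 3:44 PM UTC.
Add 1 hour 37 minutes layover in Lord Howe Island → 5:21 PM UTC.
Add 15 hours 30 minutes leg 2 → 8:51 AM UTC (Sep 19).
Add 7 hours 16 minutes layover in Kabul → 4:07 PM UTC.
Add 9 hours and 55 minutes leg 3 → 2:02 AM UTC (Sep 20).
Add 7 hours 20 minutes layover in Caracas → 9:22 AM UTC.
Add 3 hours and 52 minutes leg 4 → 1:14 PM UTC.
Dhaka is UTC+6:00, so local arrival = 1:14 PM + 6:00 = 7:14 PM on Sep 20.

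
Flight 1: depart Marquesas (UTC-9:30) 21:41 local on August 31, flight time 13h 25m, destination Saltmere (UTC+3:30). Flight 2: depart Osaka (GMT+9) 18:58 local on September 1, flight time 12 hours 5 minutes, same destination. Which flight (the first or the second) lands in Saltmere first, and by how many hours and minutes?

the first, by 1 hour 27 minutes

Flight 1 in UTC: 21:41 + 9:30 = 07:11 on Sep 1.
+13 hours 25 minutes → arrive 20:36 UTC on Sep 1.
Flight 2 in UTC: 18:58 − 9:00 = 09:58 on Sep 1.
+12 hours 5 minutes → arrive 22:03 UTC on Sep 1.
Flight 1 lands earlier by 1 hour 27 minutes.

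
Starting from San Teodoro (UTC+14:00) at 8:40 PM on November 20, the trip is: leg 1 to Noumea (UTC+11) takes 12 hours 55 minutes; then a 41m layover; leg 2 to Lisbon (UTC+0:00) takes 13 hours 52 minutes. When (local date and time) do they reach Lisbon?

Convert departure to UTC: 8:40 PM − 14:00 = 6:40 AM UTC on Nov 20.
Add 12 hours 55 minutes leg 1 → 7:35 PM UTC.
Add 41 minutes layover in Noumea → 8:16 PM UTC.
Add 13 hours 52 minutes leg 2 → 10:08 AM UTC (Nov 21).
Lisbon is UTC+0, so local arrival is the same: 10:08 AM on Nov 21.

10:08 AM on November 21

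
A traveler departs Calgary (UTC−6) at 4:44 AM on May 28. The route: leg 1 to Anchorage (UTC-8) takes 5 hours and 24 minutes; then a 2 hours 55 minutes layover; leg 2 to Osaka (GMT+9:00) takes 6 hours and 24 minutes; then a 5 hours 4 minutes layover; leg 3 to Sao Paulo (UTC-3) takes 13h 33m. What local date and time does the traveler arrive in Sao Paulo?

Convert departure to UTC: 4:44 AM + 6:00 = 10:44 AM UTC on May 28.
Add 5 hours 24 minutes leg 1 → 4:08 PM UTC.
Add 2 hours and 55 minutes layover in Anchorage → 7:03 PM UTC.
Add 6 hours and 24 minutes leg 2 → 1:27 AM UTC (May 29).
Add 5 hours and 4 minutes layover in Osaka → 6:31 AM UTC.
Add 13 hours 33 minutes leg 3 → 8:04 PM UTC.
Sao Paulo is UTC−3:00, so local arrival = 8:04 PM − 3:00 = 5:04 PM on May 29.

5:04 PM on May 29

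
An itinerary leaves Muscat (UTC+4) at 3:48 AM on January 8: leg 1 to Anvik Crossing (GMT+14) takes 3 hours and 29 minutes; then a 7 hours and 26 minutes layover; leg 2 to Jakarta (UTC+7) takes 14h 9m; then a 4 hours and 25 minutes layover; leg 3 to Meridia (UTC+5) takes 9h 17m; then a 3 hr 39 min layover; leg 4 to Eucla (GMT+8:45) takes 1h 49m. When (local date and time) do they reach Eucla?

Convert departure to UTC: 3:48 AM − 4:00 = 11:48 PM UTC on Jan 7.
Add 3 hours and 29 minutes leg 1 → 3:17 AM UTC (Jan 8).
Add 7 hours 26 minutes layover in Anvik Crossing → 10:43 AM UTC.
Add 14 hours and 9 minutes leg 2 → 12:52 AM UTC (Jan 9).
Add 4 hours 25 minutes layover in Jakarta → 5:17 AM UTC.
Add 9 hours 17 minutes leg 3 → 2:34 PM UTC.
Add 3 hours 39 minutes layover in Meridia → 6:13 PM UTC.
Add 1 hour and 49 minutes leg 4 → 8:02 PM UTC.
Eucla is UTC+8:45, so local arrival = 8:02 PM + 8:45 = 4:47 AM on Jan 10.

4:47 AM on Jan 10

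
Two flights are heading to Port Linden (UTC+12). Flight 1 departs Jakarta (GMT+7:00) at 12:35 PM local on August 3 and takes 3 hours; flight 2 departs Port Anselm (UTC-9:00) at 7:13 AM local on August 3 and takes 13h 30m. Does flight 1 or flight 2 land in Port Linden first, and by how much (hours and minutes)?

the first, by 21 hours 8 minutes

Flight 1 in UTC: 12:35 PM − 7:00 = 5:35 AM on Aug 3.
+3 hours → arrive 8:35 AM UTC on Aug 3.
Flight 2 in UTC: 7:13 AM + 9:00 = 4:13 PM on Aug 3.
+13 hours and 30 minutes → arrive 5:43 AM UTC on Aug 4.
Flight 1 lands earlier by 21 hours 8 minutes.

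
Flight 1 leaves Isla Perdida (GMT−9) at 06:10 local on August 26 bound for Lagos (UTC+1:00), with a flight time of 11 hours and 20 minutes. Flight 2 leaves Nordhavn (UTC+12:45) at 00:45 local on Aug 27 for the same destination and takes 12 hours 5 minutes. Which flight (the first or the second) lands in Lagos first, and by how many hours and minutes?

the second, by 2 hours 25 minutes

Flight 1 in UTC: 06:10 + 9:00 = 15:10 on Aug 26.
+11 hours 20 minutes → arrive 02:30 UTC on Aug 27.
Flight 2 in UTC: 00:45 − 12:45 = 12:00 on Aug 26.
+12 hours and 5 minutes → arrive 00:05 UTC on Aug 27.
Flight 2 lands earlier by 2 hours 25 minutes.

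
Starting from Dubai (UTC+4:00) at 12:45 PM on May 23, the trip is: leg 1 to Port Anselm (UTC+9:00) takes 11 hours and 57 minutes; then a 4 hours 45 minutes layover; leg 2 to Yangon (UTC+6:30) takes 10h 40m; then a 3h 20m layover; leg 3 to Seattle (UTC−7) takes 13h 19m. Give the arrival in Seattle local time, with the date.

9:46 PM on May 24

Convert departure to UTC: 12:45 PM − 4:00 = 8:45 AM UTC on May 23.
Add 11 hours 57 minutes leg 1 → 8:42 PM UTC.
Add 4 hours 45 minutes layover in Port Anselm → 1:27 AM UTC (May 24).
Add 10 hours 40 minutes leg 2 → 12:07 PM UTC.
Add 3 hours 20 minutes layover in Yangon → 3:27 PM UTC.
Add 13 hours and 19 minutes leg 3 → 4:46 AM UTC (May 25).
Seattle is UTC−7:00, so local arrival = 4:46 AM − 7:00 = 9:46 PM on May 24.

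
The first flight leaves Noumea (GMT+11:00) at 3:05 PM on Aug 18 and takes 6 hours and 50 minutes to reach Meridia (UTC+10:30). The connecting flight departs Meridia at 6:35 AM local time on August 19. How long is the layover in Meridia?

9 hours 10 minutes

Convert departure to UTC: 3:05 PM − 11:00 = 4:05 AM UTC on Aug 18.
Add 6 hours and 50 minutes flight time → 10:55 AM UTC.
Meridia is UTC+10:30, so local arrival = 10:55 AM + 10:30 = 9:25 PM on Aug 18.
Layover = 6:35 AM − 9:25 PM (+1 day) = 9 hours 10 minutes.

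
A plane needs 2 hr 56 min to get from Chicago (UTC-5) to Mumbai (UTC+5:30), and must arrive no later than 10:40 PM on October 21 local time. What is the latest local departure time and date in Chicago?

9:14 AM on Oct 21

Target arrival in UTC: 10:40 PM − 5:30 = 5:10 PM on Oct 21.
Subtract 2 hours 56 minutes → departure 2:14 PM UTC on Oct 21.
Chicago is UTC−5:00: 2:14 PM − 5:00 = 9:14 AM on Oct 21.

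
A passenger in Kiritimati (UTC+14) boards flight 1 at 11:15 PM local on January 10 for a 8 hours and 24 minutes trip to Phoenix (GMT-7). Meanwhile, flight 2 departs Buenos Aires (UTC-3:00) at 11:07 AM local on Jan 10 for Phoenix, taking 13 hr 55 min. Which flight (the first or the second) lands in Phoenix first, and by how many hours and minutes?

Flight 1 in UTC: 11:15 PM − 14:00 = 9:15 AM on Jan 10.
+8 hours and 24 minutes → arrive 5:39 PM UTC on Jan 10.
Flight 2 in UTC: 11:07 AM + 3:00 = 2:07 PM on Jan 10.
+13 hours and 55 minutes → arrive 4:02 AM UTC on Jan 11.
Flight 1 lands earlier by 10 hours 23 minutes.

the first, by 10 hours 23 minutes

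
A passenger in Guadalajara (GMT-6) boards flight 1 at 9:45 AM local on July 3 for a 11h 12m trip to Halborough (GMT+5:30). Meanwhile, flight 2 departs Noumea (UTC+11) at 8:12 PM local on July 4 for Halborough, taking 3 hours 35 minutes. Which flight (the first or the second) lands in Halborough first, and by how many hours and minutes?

Flight 1 in UTC: 9:45 AM + 6:00 = 3:45 PM on Jul 3.
+11 hours 12 minutes → arrive 2:57 AM UTC on Jul 4.
Flight 2 in UTC: 8:12 PM − 11:00 = 9:12 AM on Jul 4.
+3 hours and 35 minutes → arrive 12:47 PM UTC on Jul 4.
Flight 1 lands earlier by 9 hours 50 minutes.

the first, by 9 hours 50 minutes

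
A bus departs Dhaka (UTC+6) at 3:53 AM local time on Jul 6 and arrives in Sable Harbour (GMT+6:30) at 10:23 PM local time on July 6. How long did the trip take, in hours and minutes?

18 hours

Sable Harbour is 0:30 ahead of Dhaka.
Clock-face elapsed time (ignoring zones) is 18 hours 30 minutes.
Actual elapsed = 18 hours 30 minutes − 0:30 = 18 hours.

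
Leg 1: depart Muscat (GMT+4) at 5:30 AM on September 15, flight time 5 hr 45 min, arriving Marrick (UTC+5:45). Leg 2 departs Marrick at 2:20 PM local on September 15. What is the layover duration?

1 hour 20 minutes

Convert departure to UTC: 5:30 AM − 4:00 = 1:30 AM UTC on Sep 15.
Add 5 hours and 45 minutes flight time → 7:15 AM UTC.
Marrick is UTC+5:45, so local arrival = 7:15 AM + 5:45 = 1:00 PM on Sep 15.
Layover = 2:20 PM − 1:00 PM = 1 hour 20 minutes.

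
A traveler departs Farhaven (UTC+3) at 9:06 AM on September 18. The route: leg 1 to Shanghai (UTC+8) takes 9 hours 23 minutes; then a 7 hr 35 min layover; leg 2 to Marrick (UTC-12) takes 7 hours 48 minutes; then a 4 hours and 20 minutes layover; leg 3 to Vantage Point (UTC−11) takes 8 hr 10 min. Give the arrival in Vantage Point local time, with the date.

Convert departure to UTC: 9:06 AM − 3:00 = 6:06 AM UTC on Sep 18.
Add 9 hours 23 minutes leg 1 → 3:29 PM UTC.
Add 7 hours and 35 minutes layover in Shanghai → 11:04 PM UTC.
Add 7 hours 48 minutes leg 2 → 6:52 AM UTC (Sep 19).
Add 4 hours 20 minutes layover in Marrick → 11:12 AM UTC.
Add 8 hours 10 minutes leg 3 → 7:22 PM UTC.
Vantage Point is UTC−11:00, so local arrival = 7:22 PM − 11:00 = 8:22 AM on Sep 19.

8:22 AM on Sep 19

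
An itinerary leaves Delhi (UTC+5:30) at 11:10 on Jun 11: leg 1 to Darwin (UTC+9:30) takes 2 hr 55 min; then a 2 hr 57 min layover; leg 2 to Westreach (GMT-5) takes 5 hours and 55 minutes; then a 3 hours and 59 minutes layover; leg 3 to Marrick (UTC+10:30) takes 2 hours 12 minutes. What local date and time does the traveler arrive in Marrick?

Convert departure to UTC: 11:10 − 5:30 = 05:40 UTC on Jun 11.
Add 2 hours 55 minutes leg 1 → 08:35 UTC.
Add 2 hours 57 minutes layover in Darwin → 11:32 UTC.
Add 5 hours and 55 minutes leg 2 → 17:27 UTC.
Add 3 hours 59 minutes layover in Westreach → 21:26 UTC.
Add 2 hours 12 minutes leg 3 → 23:38 UTC.
Marrick is UTC+10:30, so local arrival = 23:38 + 10:30 = 10:08 on Jun 12.

10:08 on Jun 12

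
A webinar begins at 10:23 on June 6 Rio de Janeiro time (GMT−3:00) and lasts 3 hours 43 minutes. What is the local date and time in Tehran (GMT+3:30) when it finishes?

20:36 on June 6

Convert start to UTC: 10:23 + 3:00 = 13:23 UTC on Jun 6.
Add 3 hours and 43 minutes duration → 17:06 UTC.
Tehran is UTC+3:30, so local end time = 17:06 + 3:30 = 20:36 on Jun 6.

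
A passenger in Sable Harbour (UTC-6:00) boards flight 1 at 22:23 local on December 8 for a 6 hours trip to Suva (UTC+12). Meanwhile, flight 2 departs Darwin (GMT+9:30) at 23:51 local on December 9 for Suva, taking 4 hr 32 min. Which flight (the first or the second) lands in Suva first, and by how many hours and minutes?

Flight 1 in UTC: 22:23 + 6:00 = 04:23 on Dec 9.
+6 hours → arrive 10:23 UTC on Dec 9.
Flight 2 in UTC: 23:51 − 9:30 = 14:21 on Dec 9.
+4 hours 32 minutes → arrive 18:53 UTC on Dec 9.
Flight 1 lands earlier by 8 hours 30 minutes.

the first, by 8 hours 30 minutes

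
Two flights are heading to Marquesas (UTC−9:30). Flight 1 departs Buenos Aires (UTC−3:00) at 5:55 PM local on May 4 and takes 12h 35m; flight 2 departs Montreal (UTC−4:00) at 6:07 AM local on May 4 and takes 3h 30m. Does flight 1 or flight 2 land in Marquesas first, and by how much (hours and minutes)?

the second, by 19 hours 53 minutes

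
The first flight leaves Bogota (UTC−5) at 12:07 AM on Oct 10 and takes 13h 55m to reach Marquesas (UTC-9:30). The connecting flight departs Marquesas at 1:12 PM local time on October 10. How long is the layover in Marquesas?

3 hours 40 minutes

Convert departure to UTC: 12:07 AM + 5:00 = 5:07 AM UTC on Oct 10.
Add 13 hours and 55 minutes flight time → 7:02 PM UTC.
Marquesas is UTC−9:30, so local arrival = 7:02 PM − 9:30 = 9:32 AM on Oct 10.
Layover = 1:12 PM − 9:32 AM = 3 hours 40 minutes.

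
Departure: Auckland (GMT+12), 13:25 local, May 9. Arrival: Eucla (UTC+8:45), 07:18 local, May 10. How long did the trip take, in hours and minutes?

21 hours 8 minutes

Eucla is 3:15 behind Auckland.
Clock-face elapsed time (ignoring zones) is 17 hours 53 minutes.
Actual elapsed = 17 hours 53 minutes + 3:15 = 21 hours 8 minutes.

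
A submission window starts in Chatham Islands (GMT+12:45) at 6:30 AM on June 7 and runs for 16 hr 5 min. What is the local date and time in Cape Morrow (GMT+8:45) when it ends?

Convert start to UTC: 6:30 AM − 12:45 = 5:45 PM UTC on Jun 6.
Add 16 hours and 5 minutes duration → 9:50 AM UTC (Jun 7).
Cape Morrow is UTC+8:45, so local end time = 9:50 AM + 8:45 = 6:35 PM on Jun 7.

6:35 PM on June 7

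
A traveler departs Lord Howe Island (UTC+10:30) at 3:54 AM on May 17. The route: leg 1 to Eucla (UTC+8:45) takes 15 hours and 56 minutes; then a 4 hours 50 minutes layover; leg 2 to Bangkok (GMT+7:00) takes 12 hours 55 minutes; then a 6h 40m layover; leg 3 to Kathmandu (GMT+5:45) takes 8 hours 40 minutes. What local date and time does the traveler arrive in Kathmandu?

12:10 AM on May 19

Convert departure to UTC: 3:54 AM − 10:30 = 5:24 PM UTC on May 16.
Add 15 hours 56 minutes leg 1 → 9:20 AM UTC (May 17).
Add 4 hours and 50 minutes layover in Eucla → 2:10 PM UTC.
Add 12 hours and 55 minutes leg 2 → 3:05 AM UTC (May 18).
Add 6 hours 40 minutes layover in Bangkok → 9:45 AM UTC.
Add 8 hours and 40 minutes leg 3 → 6:25 PM UTC.
Kathmandu is UTC+5:45, so local arrival = 6:25 PM + 5:45 = 12:10 AM on May 19.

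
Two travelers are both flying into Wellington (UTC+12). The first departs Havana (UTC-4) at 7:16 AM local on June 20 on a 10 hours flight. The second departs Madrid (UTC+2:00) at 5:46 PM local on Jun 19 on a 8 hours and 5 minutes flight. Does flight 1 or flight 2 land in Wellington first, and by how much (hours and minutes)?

the second, by 21 hours 25 minutes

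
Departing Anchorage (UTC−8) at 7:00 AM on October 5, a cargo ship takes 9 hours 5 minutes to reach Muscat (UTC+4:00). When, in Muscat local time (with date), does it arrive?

4:05 AM on Oct 6

Convert departure to UTC: 7:00 AM + 8:00 = 3:00 PM UTC on Oct 5.
Add 9 hours 5 minutes travel time → 12:05 AM UTC (Oct 6).
Muscat is UTC+4:00, so local arrival = 12:05 AM + 4:00 = 4:05 AM on Oct 6.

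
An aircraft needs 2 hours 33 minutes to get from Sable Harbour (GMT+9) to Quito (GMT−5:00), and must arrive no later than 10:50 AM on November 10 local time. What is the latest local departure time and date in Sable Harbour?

10:17 PM on Nov 10

Target arrival in UTC: 10:50 AM + 5:00 = 3:50 PM on Nov 10.
Subtract 2 hours and 33 minutes → departure 1:17 PM UTC on Nov 10.
Sable Harbour is UTC+9:00: 1:17 PM + 9:00 = 10:17 PM on Nov 10.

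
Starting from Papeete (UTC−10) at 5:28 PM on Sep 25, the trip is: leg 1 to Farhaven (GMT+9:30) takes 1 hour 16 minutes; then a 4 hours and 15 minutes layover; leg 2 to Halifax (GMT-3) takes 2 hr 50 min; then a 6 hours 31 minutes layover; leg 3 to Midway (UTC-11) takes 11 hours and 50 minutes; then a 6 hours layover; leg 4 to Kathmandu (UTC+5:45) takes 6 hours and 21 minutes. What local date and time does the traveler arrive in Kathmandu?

Convert departure to UTC: 5:28 PM + 10:00 = 3:28 AM UTC on Sep 26.
Add 1 hour 16 minutes leg 1 → 4:44 AM UTC.
Add 4 hours and 15 minutes layover in Farhaven → 8:59 AM UTC.
Add 2 hours and 50 minutes leg 2 → 11:49 AM UTC.
Add 6 hours 31 minutes layover in Halifax → 6:20 PM UTC.
Add 11 hours and 50 minutes leg 3 → 6:10 AM UTC (Sep 27).
Add 6 hours layover in Midway → 12:10 PM UTC.
Add 6 hours 21 minutes leg 4 → 6:31 PM UTC.
Kathmandu is UTC+5:45, so local arrival = 6:31 PM + 5:45 = 12:16 AM on Sep 28.

12:16 AM on September 28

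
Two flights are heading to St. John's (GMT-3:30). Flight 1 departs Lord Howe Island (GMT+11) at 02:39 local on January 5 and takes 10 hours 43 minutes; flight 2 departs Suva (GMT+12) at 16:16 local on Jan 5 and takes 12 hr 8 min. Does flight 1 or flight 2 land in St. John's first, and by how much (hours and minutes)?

the first, by 14 hours 2 minutes

Flight 1 in UTC: 02:39 − 11:00 = 15:39 on Jan 4.
+10 hours 43 minutes → arrive 02:22 UTC on Jan 5.
Flight 2 in UTC: 16:16 − 12:00 = 04:16 on Jan 5.
+12 hours and 8 minutes → arrive 16:24 UTC on Jan 5.
Flight 1 lands earlier by 14 hours 2 minutes.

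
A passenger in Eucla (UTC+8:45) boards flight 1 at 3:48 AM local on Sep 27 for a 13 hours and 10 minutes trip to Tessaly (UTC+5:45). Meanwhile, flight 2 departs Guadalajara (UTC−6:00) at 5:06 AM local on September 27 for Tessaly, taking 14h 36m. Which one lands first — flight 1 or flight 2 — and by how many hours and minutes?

Flight 1 in UTC: 3:48 AM − 8:45 = 7:03 PM on Sep 26.
+13 hours 10 minutes → arrive 8:13 AM UTC on Sep 27.
Flight 2 in UTC: 5:06 AM + 6:00 = 11:06 AM on Sep 27.
+14 hours and 36 minutes → arrive 1:42 AM UTC on Sep 28.
Flight 1 lands earlier by 17 hours 29 minutes.

the first, by 17 hours 29 minutes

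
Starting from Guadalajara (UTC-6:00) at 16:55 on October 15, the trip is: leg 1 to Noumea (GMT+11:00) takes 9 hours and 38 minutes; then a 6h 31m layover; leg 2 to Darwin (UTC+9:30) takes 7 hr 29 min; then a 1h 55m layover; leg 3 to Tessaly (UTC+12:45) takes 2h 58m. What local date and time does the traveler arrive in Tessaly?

16:11 on October 17

Convert departure to UTC: 16:55 + 6:00 = 22:55 UTC on Oct 15.
Add 9 hours 38 minutes leg 1 → 08:33 UTC (Oct 16).
Add 6 hours 31 minutes layover in Noumea → 15:04 UTC.
Add 7 hours 29 minutes leg 2 → 22:33 UTC.
Add 1 hour and 55 minutes layover in Darwin → 00:28 UTC (Oct 17).
Add 2 hours 58 minutes leg 3 → 03:26 UTC.
Tessaly is UTC+12:45, so local arrival = 03:26 + 12:45 = 16:11 on Oct 17.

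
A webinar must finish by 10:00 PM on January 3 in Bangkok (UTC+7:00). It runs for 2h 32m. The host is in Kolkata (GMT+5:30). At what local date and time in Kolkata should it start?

5:58 PM on January 3

Target end time in UTC: 10:00 PM − 7:00 = 3:00 PM on Jan 3.
Subtract 2 hours and 32 minutes → start 12:28 PM UTC on Jan 3.
Kolkata is UTC+5:30: 12:28 PM + 5:30 = 5:58 PM on Jan 3.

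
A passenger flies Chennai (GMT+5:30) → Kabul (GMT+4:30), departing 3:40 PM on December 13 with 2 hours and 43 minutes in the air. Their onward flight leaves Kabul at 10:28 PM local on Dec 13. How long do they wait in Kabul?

5 hours 5 minutes

Convert departure to UTC: 3:40 PM − 5:30 = 10:10 AM UTC on Dec 13.
Add 2 hours 43 minutes flight time → 12:53 PM UTC.
Kabul is UTC+4:30, so local arrival = 12:53 PM + 4:30 = 5:23 PM on Dec 13.
Layover = 10:28 PM − 5:23 PM = 5 hours 5 minutes.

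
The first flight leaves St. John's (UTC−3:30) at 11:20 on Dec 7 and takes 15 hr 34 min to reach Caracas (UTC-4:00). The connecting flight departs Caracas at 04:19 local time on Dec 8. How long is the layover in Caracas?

Convert departure to UTC: 11:20 + 3:30 = 14:50 UTC on Dec 7.
Add 15 hours and 34 minutes flight time → 06:24 UTC (Dec 8).
Caracas is UTC−4:00, so local arrival = 06:24 − 4:00 = 02:24 on Dec 8.
Layover = 04:19 − 02:24 = 1 hour 55 minutes.

1 hour 55 minutes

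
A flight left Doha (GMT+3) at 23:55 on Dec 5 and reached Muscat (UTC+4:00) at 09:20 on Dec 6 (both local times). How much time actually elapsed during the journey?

8 hours 25 minutes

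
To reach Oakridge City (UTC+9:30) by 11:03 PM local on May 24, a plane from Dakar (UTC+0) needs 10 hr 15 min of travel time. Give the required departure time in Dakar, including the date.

3:18 AM on May 24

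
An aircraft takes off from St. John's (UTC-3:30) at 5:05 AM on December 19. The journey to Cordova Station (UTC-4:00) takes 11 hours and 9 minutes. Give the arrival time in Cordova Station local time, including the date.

Convert departure to UTC: 5:05 AM + 3:30 = 8:35 AM UTC on Dec 19.
Add 11 hours and 9 minutes travel time → 7:44 PM UTC.
Cordova Station is UTC−4:00, so local arrival = 7:44 PM − 4:00 = 3:44 PM on Dec 19.

3:44 PM on Dec 19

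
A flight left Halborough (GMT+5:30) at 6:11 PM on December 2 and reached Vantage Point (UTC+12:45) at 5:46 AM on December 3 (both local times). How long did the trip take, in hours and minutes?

Vantage Point is 7:15 ahead of Halborough.
Clock-face elapsed time (ignoring zones) is 11 hours 35 minutes.
Actual elapsed = 11 hours 35 minutes − 7:15 = 4 hours 20 minutes.

4 hours 20 minutes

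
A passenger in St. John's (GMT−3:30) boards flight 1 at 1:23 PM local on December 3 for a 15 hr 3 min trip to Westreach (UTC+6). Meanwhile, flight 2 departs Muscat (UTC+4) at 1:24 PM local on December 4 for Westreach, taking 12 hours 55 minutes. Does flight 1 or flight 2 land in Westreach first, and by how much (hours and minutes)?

the first, by 14 hours 23 minutes

Flight 1 in UTC: 1:23 PM + 3:30 = 4:53 PM on Dec 3.
+15 hours 3 minutes → arrive 7:56 AM UTC on Dec 4.
Flight 2 in UTC: 1:24 PM − 4:00 = 9:24 AM on Dec 4.
+12 hours 55 minutes → arrive 10:19 PM UTC on Dec 4.
Flight 1 lands earlier by 14 hours 23 minutes.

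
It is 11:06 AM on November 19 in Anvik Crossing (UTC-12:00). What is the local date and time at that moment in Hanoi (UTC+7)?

6:06 AM on November 20

Hanoi is 19:00 ahead of Anvik Crossing.
Shift by the zone difference: 11:06 AM + 19:00 = 6:06 AM on Nov 20 in Hanoi.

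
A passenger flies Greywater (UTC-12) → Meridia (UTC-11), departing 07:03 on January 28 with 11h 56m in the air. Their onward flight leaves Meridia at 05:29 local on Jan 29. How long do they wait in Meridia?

Convert departure to UTC: 07:03 + 12:00 = 19:03 UTC on Jan 28.
Add 11 hours and 56 minutes flight time → 06:59 UTC (Jan 29).
Meridia is UTC−11:00, so local arrival = 06:59 − 11:00 = 19:59 on Jan 28.
Layover = 05:29 − 19:59 (+1 day) = 9 hours 30 minutes.

9 hours 30 minutes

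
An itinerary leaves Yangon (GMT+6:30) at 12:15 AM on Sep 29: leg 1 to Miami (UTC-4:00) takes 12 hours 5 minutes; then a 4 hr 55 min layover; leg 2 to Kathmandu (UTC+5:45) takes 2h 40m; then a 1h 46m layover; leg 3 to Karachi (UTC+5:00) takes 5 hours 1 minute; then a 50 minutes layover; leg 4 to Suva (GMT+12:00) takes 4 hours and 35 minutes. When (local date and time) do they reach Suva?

1:37 PM on September 30

Convert departure to UTC: 12:15 AM − 6:30 = 5:45 PM UTC on Sep 28.
Add 12 hours 5 minutes leg 1 → 5:50 AM UTC (Sep 29).
Add 4 hours and 55 minutes layover in Miami → 10:45 AM UTC.
Add 2 hours and 40 minutes leg 2 → 1:25 PM UTC.
Add 1 hour and 46 minutes layover in Kathmandu → 3:11 PM UTC.
Add 5 hours 1 minute leg 3 → 8:12 PM UTC.
Add 50 minutes layover in Karachi → 9:02 PM UTC.
Add 4 hours and 35 minutes leg 4 → 1:37 AM UTC (Sep 30).
Suva is UTC+12:00, so local arrival = 1:37 AM + 12:00 = 1:37 PM on Sep 30.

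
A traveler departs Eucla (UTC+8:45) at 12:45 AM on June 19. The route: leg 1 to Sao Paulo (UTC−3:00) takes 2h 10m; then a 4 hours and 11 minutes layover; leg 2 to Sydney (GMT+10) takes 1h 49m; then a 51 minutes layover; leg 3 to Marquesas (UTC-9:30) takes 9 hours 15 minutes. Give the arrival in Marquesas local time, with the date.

Convert departure to UTC: 12:45 AM − 8:45 = 4:00 PM UTC on Jun 18.
Add 2 hours and 10 minutes leg 1 → 6:10 PM UTC.
Add 4 hours 11 minutes layover in Sao Paulo → 10:21 PM UTC.
Add 1 hour and 49 minutes leg 2 → 12:10 AM UTC (Jun 19).
Add 51 minutes layover in Sydney → 1:01 AM UTC.
Add 9 hours and 15 minutes leg 3 → 10:16 AM UTC.
Marquesas is UTC−9:30, so local arrival = 10:16 AM − 9:30 = 12:46 AM on Jun 19.

12:46 AM on Jun 19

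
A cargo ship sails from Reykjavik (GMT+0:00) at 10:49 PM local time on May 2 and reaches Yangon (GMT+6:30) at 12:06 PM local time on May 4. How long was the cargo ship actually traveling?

30 hours 47 minutes

Yangon is 6:30 ahead of Reykjavik.
Clock-face elapsed time (ignoring zones) is 37 hours 17 minutes.
Actual elapsed = 37 hours 17 minutes − 6:30 = 30 hours 47 minutes.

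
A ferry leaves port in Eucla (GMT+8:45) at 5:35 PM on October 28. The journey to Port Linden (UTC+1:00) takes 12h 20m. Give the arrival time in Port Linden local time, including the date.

10:10 PM on October 28

Port Linden is 7:45 behind Eucla.
After 12 hours and 20 minutes it is 5:55 AM (Oct 29) in Eucla.
Shift by the zone difference: 5:55 AM − 7:45 = 10:10 PM on Oct 28 in Port Linden.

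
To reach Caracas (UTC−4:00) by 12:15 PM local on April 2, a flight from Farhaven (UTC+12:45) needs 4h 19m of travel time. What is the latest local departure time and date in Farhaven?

12:41 AM on Apr 3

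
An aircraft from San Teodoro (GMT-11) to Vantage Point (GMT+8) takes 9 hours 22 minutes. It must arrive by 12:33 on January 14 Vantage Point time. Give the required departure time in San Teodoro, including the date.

08:11 on January 13

Target arrival in UTC: 12:33 − 8:00 = 04:33 on Jan 14.
Subtract 9 hours 22 minutes → departure 19:11 UTC on Jan 13.
San Teodoro is UTC−11:00: 19:11 − 11:00 = 08:11 on Jan 13.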